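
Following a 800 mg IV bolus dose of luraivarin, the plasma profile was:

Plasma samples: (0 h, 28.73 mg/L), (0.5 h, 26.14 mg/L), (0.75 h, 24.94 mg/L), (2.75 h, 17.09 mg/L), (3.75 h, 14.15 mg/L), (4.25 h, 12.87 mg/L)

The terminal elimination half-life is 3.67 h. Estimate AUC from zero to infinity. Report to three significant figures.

AUC = 153 mg/L·h

Trapezoidal AUC_0→4.25:
  [0→0.5]: (28.73+26.14)/2 × 0.5 = 13.7175
  [0.5→0.75]: (26.14+24.94)/2 × 0.25 = 6.385
  [0.75→2.75]: (24.94+17.09)/2 × 2 = 42.03
  [2.75→3.75]: (17.09+14.15)/2 × 1 = 15.62
  [3.75→4.25]: (14.15+12.87)/2 × 0.5 = 6.755
  Sum = 84.5075 mg/L·h
k_e = ln2 / t½ = 0.693147 / 3.67 = 0.1889 h^-1
Extrapolated tail: C_last / k_e = 12.87 / 0.1889 = 68.131
AUC_0→∞ = 84.5075 + 68.131 = 152.6385 mg/L·h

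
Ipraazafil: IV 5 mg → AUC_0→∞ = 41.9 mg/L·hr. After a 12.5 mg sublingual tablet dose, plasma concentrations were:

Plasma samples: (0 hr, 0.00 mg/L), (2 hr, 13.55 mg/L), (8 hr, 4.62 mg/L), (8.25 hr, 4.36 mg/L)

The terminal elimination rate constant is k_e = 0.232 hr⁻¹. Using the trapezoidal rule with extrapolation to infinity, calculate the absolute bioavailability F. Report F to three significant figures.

F = 0.840

Trapezoidal AUC_0→8.25 (sublingual tablet):
  [0→2]: (0.00+13.55)/2 × 2 = 13.55
  [2→8]: (13.55+4.62)/2 × 6 = 54.51
  [8→8.25]: (4.62+4.36)/2 × 0.25 = 1.1225
  Sum = 69.1825 mg/L·hr
Tail: C_last/k_e = 4.36/0.232 = 18.793
AUC_0→∞ (sublingual tablet) = 69.1825 + 18.793 = 87.9755 mg/L·hr
F = (AUC_ev/D_ev)/(AUC_iv/D_iv) = (87.9755/12.5)/(41.9/5) = 7.03804/8.38 = 0.8399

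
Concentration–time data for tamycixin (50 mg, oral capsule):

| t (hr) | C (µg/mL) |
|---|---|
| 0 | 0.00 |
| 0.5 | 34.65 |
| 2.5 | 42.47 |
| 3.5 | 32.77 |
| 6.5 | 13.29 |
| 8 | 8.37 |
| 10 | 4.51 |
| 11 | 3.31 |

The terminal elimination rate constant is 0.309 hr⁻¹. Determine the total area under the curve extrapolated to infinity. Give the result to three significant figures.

AUC = 236 µg/mL·hr

Trapezoidal AUC_0→11:
  [0→0.5]: (0.00+34.65)/2 × 0.5 = 8.6625
  [0.5→2.5]: (34.65+42.47)/2 × 2 = 77.12
  [2.5→3.5]: (42.47+32.77)/2 × 1 = 37.62
  [3.5→6.5]: (32.77+13.29)/2 × 3 = 69.09
  [6.5→8]: (13.29+8.37)/2 × 1.5 = 16.245
  [8→10]: (8.37+4.51)/2 × 2 = 12.88
  [10→11]: (4.51+3.31)/2 × 1 = 3.91
  Sum = 225.5275 µg/mL·hr
Extrapolated tail: C_last / k_e = 3.31 / 0.309 = 10.712
AUC_0→∞ = 225.5275 + 10.712 = 236.2395 µg/mL·hr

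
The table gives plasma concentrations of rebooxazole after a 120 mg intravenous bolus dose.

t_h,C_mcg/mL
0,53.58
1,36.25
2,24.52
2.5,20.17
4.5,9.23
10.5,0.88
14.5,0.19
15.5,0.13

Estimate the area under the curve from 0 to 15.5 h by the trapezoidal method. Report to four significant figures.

AUC = 148.5 mcg/mL·h

Trapezoidal AUC_0→15.5:
  [0→1]: (53.58+36.25)/2 × 1 = 44.915
  [1→2]: (36.25+24.52)/2 × 1 = 30.385
  [2→2.5]: (24.52+20.17)/2 × 0.5 = 11.1725
  [2.5→4.5]: (20.17+9.23)/2 × 2 = 29.4
  [4.5→10.5]: (9.23+0.88)/2 × 6 = 30.33
  [10.5→14.5]: (0.88+0.19)/2 × 4 = 2.14
  [14.5→15.5]: (0.19+0.13)/2 × 1 = 0.16
  Sum = 148.5025 mcg/mL·h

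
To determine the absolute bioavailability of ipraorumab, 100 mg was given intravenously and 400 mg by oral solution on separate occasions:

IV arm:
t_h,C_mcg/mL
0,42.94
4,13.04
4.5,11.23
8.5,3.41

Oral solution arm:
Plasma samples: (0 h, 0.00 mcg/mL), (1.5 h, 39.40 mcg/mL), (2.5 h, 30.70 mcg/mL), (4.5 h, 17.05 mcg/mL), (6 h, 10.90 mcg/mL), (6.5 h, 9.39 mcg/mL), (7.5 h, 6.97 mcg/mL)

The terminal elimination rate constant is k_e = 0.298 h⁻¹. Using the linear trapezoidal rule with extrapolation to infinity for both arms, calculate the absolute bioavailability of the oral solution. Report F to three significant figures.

F = 0.268

Trapezoidal AUC_0→8.5 (IV):
  [0→4]: (42.94+13.04)/2 × 4 = 111.96
  [4→4.5]: (13.04+11.23)/2 × 0.5 = 6.0675
  [4.5→8.5]: (11.23+3.41)/2 × 4 = 29.28
  Sum = 147.3075 mcg/mL·h
IV tail: 3.41/0.298 = 11.443; AUC_iv,0→∞ = 147.3075 + 11.443 = 158.7505 mcg/mL·h
Trapezoidal AUC_0→7.5 (oral solution):
  [0→1.5]: (0.00+39.40)/2 × 1.5 = 29.55
  [1.5→2.5]: (39.40+30.70)/2 × 1 = 35.05
  [2.5→4.5]: (30.70+17.05)/2 × 2 = 47.75
  [4.5→6]: (17.05+10.90)/2 × 1.5 = 20.9625
  [6→6.5]: (10.90+9.39)/2 × 0.5 = 5.0725
  [6.5→7.5]: (9.39+6.97)/2 × 1 = 8.18
  Sum = 146.565 mcg/mL·h
oral solution tail: 6.97/0.298 = 23.389; AUC_ev,0→∞ = 146.565 + 23.389 = 169.954 mcg/mL·h
F = (AUC_ev/D_ev)/(AUC_iv/D_iv) = (169.954/400)/(158.7505/100) = 0.424885/1.587505 = 0.2676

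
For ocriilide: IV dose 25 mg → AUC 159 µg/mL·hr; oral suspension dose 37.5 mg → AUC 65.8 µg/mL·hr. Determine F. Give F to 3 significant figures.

F = (AUC_ev / D_ev) / (AUC_iv / D_iv)
  = (65.8/37.5) / (159/25)
  = 1.75467 / 6.36 = 0.2759

F = 0.276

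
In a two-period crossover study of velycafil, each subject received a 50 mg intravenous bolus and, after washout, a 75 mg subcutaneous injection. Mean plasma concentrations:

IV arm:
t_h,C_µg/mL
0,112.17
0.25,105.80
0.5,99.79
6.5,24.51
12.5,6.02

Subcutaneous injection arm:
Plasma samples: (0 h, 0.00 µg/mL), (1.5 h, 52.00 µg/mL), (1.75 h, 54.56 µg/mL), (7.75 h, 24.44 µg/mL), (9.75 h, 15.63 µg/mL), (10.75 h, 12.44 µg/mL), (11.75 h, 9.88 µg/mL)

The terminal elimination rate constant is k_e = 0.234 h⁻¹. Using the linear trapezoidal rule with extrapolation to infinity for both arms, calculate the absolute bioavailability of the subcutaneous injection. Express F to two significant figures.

F = 0.49

Trapezoidal AUC_0→12.5 (IV):
  [0→0.25]: (112.17+105.80)/2 × 0.25 = 27.24625
  [0.25→0.5]: (105.80+99.79)/2 × 0.25 = 25.69875
  [0.5→6.5]: (99.79+24.51)/2 × 6 = 372.9
  [6.5→12.5]: (24.51+6.02)/2 × 6 = 91.59
  Sum = 517.435 µg/mL·h
IV tail: 6.02/0.234 = 25.726; AUC_iv,0→∞ = 517.435 + 25.726 = 543.161 µg/mL·h
Trapezoidal AUC_0→11.75 (subcutaneous injection):
  [0→1.5]: (0.00+52.00)/2 × 1.5 = 39.0
  [1.5→1.75]: (52.00+54.56)/2 × 0.25 = 13.32
  [1.75→7.75]: (54.56+24.44)/2 × 6 = 237.0
  [7.75→9.75]: (24.44+15.63)/2 × 2 = 40.07
  [9.75→10.75]: (15.63+12.44)/2 × 1 = 14.035
  [10.75→11.75]: (12.44+9.88)/2 × 1 = 11.16
  Sum = 354.585 µg/mL·h
subcutaneous injection tail: 9.88/0.234 = 42.222; AUC_ev,0→∞ = 354.585 + 42.222 = 396.807 µg/mL·h
F = (AUC_ev/D_ev)/(AUC_iv/D_iv) = (396.807/75)/(543.161/50) = 5.29076/10.86322 = 0.4870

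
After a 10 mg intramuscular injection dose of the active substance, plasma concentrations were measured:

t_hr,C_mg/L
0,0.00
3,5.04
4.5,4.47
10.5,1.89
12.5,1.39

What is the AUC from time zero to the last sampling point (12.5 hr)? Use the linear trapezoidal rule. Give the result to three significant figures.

Trapezoidal AUC_0→12.5:
  [0→3]: (0.00+5.04)/2 × 3 = 7.56
  [3→4.5]: (5.04+4.47)/2 × 1.5 = 7.1325
  [4.5→10.5]: (4.47+1.89)/2 × 6 = 19.08
  [10.5→12.5]: (1.89+1.39)/2 × 2 = 3.28
  Sum = 37.0525 mg/L·hr

AUC = 37.1 mg/L·hr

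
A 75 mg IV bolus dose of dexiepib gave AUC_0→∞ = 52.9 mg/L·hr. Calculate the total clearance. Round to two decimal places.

CL = 1.42 L/hr

CL = Dose_iv / AUC_0→∞
   = 75 / 52.9 = 1.41777 L/hr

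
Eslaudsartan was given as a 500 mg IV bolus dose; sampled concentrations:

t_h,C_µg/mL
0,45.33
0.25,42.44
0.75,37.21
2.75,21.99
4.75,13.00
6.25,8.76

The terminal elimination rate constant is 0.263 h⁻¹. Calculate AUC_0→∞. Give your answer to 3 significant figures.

AUC = 175 µg/mL·h

Trapezoidal AUC_0→6.25:
  [0→0.25]: (45.33+42.44)/2 × 0.25 = 10.97125
  [0.25→0.75]: (42.44+37.21)/2 × 0.5 = 19.9125
  [0.75→2.75]: (37.21+21.99)/2 × 2 = 59.2
  [2.75→4.75]: (21.99+13.00)/2 × 2 = 34.99
  [4.75→6.25]: (13.00+8.76)/2 × 1.5 = 16.32
  Sum = 141.39375 µg/mL·h
Extrapolated tail: C_last / k_e = 8.76 / 0.263 = 33.308
AUC_0→∞ = 141.39375 + 33.308 = 174.70175 µg/mL·h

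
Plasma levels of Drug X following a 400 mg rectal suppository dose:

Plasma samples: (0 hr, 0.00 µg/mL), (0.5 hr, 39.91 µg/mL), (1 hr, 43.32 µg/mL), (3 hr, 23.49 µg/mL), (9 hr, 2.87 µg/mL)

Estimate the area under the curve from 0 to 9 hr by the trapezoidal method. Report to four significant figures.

Trapezoidal AUC_0→9:
  [0→0.5]: (0.00+39.91)/2 × 0.5 = 9.9775
  [0.5→1]: (39.91+43.32)/2 × 0.5 = 20.8075
  [1→3]: (43.32+23.49)/2 × 2 = 66.81
  [3→9]: (23.49+2.87)/2 × 6 = 79.08
  Sum = 176.675 µg/mL·hr

AUC = 176.7 µg/mL·hr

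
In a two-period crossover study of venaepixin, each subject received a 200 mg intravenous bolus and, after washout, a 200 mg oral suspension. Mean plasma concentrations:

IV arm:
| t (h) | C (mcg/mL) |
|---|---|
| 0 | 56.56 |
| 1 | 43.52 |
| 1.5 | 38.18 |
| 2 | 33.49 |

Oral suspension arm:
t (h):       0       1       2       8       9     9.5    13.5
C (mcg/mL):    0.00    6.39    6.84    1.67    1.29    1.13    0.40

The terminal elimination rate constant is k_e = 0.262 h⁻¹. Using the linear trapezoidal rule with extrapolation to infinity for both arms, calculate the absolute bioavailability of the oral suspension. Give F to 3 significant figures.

F = 0.194

Trapezoidal AUC_0→2 (IV):
  [0→1]: (56.56+43.52)/2 × 1 = 50.04
  [1→1.5]: (43.52+38.18)/2 × 0.5 = 20.425
  [1.5→2]: (38.18+33.49)/2 × 0.5 = 17.9175
  Sum = 88.3825 mcg/mL·h
IV tail: 33.49/0.262 = 127.824; AUC_iv,0→∞ = 88.3825 + 127.824 = 216.2065 mcg/mL·h
Trapezoidal AUC_0→13.5 (oral suspension):
  [0→1]: (0.00+6.39)/2 × 1 = 3.195
  [1→2]: (6.39+6.84)/2 × 1 = 6.615
  [2→8]: (6.84+1.67)/2 × 6 = 25.53
  [8→9]: (1.67+1.29)/2 × 1 = 1.48
  [9→9.5]: (1.29+1.13)/2 × 0.5 = 0.605
  [9.5→13.5]: (1.13+0.40)/2 × 4 = 3.06
  Sum = 40.485 mcg/mL·h
oral suspension tail: 0.40/0.262 = 1.527; AUC_ev,0→∞ = 40.485 + 1.527 = 42.012 mcg/mL·h
F = (AUC_ev/D_ev)/(AUC_iv/D_iv) = (42.012/200)/(216.2065/200) = 0.21006/1.0810325 = 0.1943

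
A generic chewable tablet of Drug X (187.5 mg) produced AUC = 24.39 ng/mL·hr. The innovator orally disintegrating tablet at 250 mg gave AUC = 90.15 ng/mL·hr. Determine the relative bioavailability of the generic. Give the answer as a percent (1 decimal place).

F_rel = (AUC_test/D_test) / (AUC_ref/D_ref)
      = (24.39/187.5) / (90.15/250)
      = 0.13008 / 0.3606 = 0.3607 = 36.07%

F_rel = 36.1%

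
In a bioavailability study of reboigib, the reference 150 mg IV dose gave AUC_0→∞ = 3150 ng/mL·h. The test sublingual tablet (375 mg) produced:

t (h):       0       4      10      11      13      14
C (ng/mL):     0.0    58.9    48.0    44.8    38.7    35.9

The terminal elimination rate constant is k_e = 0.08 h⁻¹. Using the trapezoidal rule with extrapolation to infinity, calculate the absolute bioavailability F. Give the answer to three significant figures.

Trapezoidal AUC_0→14 (sublingual tablet):
  [0→4]: (0.0+58.9)/2 × 4 = 117.8
  [4→10]: (58.9+48.0)/2 × 6 = 320.7
  [10→11]: (48.0+44.8)/2 × 1 = 46.4
  [11→13]: (44.8+38.7)/2 × 2 = 83.5
  [13→14]: (38.7+35.9)/2 × 1 = 37.3
  Sum = 605.7 ng/mL·h
Tail: C_last/k_e = 35.9/0.08 = 448.750
AUC_0→∞ (sublingual tablet) = 605.7 + 448.750 = 1054.45 ng/mL·h
F = (AUC_ev/D_ev)/(AUC_iv/D_iv) = (1054.45/375)/(3150/150) = 2.81187/21 = 0.1339

F = 0.134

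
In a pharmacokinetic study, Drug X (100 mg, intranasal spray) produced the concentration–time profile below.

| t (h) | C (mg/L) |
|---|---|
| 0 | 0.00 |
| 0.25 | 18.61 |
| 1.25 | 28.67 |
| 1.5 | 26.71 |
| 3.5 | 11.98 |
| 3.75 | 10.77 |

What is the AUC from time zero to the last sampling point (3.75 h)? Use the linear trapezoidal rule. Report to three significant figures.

AUC = 74.4 mg/L·h

Trapezoidal AUC_0→3.75:
  [0→0.25]: (0.00+18.61)/2 × 0.25 = 2.32625
  [0.25→1.25]: (18.61+28.67)/2 × 1 = 23.64
  [1.25→1.5]: (28.67+26.71)/2 × 0.25 = 6.9225
  [1.5→3.5]: (26.71+11.98)/2 × 2 = 38.69
  [3.5→3.75]: (11.98+10.77)/2 × 0.25 = 2.84375
  Sum = 74.4225 mg/L·h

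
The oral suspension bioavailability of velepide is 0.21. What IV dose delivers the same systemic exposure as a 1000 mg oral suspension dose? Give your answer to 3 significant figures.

D_iv = 210 mg

Systemic exposure from an extravascular dose = F × D_ev, so the equivalent IV dose is F × D_ev.
D_iv = F × D_ev = 0.21 × 1000 = 210 mg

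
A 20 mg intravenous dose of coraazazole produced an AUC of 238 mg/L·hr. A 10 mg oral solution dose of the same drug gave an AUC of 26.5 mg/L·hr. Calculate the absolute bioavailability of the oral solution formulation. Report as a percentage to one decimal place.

F = 22.3%

F = (AUC_ev / D_ev) / (AUC_iv / D_iv)
  = (26.5/10) / (238/20)
  = 2.65 / 11.9 = 0.2227
  = 22.27%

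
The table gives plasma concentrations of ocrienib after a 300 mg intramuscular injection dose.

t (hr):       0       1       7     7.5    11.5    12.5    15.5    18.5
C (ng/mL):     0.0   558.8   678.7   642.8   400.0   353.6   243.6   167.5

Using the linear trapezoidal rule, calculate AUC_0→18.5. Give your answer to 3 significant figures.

Trapezoidal AUC_0→18.5:
  [0→1]: (0.0+558.8)/2 × 1 = 279.4
  [1→7]: (558.8+678.7)/2 × 6 = 3712.5
  [7→7.5]: (678.7+642.8)/2 × 0.5 = 330.375
  [7.5→11.5]: (642.8+400.0)/2 × 4 = 2085.6
  [11.5→12.5]: (400.0+353.6)/2 × 1 = 376.8
  [12.5→15.5]: (353.6+243.6)/2 × 3 = 895.8
  [15.5→18.5]: (243.6+167.5)/2 × 3 = 616.65
  Sum = 8297.125 ng/mL·hr

AUC = 8300 ng/mL·hr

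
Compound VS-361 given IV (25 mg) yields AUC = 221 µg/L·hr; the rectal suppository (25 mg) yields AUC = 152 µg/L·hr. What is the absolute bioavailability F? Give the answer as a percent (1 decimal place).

F = 68.8%

F = (AUC_ev / D_ev) / (AUC_iv / D_iv)
  = (152/25) / (221/25)
  = 6.08 / 8.84 = 0.6878
  = 68.78%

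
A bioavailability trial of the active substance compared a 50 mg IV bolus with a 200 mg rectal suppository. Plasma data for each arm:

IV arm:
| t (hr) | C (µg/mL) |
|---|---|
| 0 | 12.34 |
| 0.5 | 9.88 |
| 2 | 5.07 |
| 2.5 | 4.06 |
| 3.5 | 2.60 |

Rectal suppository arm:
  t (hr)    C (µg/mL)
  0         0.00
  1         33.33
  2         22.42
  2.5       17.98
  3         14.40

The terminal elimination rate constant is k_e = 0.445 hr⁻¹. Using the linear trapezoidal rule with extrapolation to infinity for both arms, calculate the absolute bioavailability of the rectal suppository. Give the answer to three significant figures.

F = 0.842

Trapezoidal AUC_0→3.5 (IV):
  [0→0.5]: (12.34+9.88)/2 × 0.5 = 5.555
  [0.5→2]: (9.88+5.07)/2 × 1.5 = 11.2125
  [2→2.5]: (5.07+4.06)/2 × 0.5 = 2.2825
  [2.5→3.5]: (4.06+2.60)/2 × 1 = 3.33
  Sum = 22.38 µg/mL·hr
IV tail: 2.60/0.445 = 5.843; AUC_iv,0→∞ = 22.38 + 5.843 = 28.223 µg/mL·hr
Trapezoidal AUC_0→3 (rectal suppository):
  [0→1]: (0.00+33.33)/2 × 1 = 16.665
  [1→2]: (33.33+22.42)/2 × 1 = 27.875
  [2→2.5]: (22.42+17.98)/2 × 0.5 = 10.1
  [2.5→3]: (17.98+14.40)/2 × 0.5 = 8.095
  Sum = 62.735 µg/mL·hr
rectal suppository tail: 14.40/0.445 = 32.360; AUC_ev,0→∞ = 62.735 + 32.360 = 95.095 µg/mL·hr
F = (AUC_ev/D_ev)/(AUC_iv/D_iv) = (95.095/200)/(28.223/50) = 0.475475/0.56446 = 0.8424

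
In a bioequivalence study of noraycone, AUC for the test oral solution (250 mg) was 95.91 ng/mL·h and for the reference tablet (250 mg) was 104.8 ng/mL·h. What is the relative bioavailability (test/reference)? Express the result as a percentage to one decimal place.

F_rel = (AUC_test/D_test) / (AUC_ref/D_ref)
      = (95.91/250) / (104.8/250)
      = 0.38364 / 0.4192 = 0.9152 = 91.52%

F_rel = 91.5%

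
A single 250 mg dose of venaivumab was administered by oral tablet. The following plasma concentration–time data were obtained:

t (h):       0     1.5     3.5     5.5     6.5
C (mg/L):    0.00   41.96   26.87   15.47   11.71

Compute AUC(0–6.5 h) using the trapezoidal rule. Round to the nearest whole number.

Trapezoidal AUC_0→6.5:
  [0→1.5]: (0.00+41.96)/2 × 1.5 = 31.47
  [1.5→3.5]: (41.96+26.87)/2 × 2 = 68.83
  [3.5→5.5]: (26.87+15.47)/2 × 2 = 42.34
  [5.5→6.5]: (15.47+11.71)/2 × 1 = 13.59
  Sum = 156.23 mg/L·h

AUC = 156 mg/L·h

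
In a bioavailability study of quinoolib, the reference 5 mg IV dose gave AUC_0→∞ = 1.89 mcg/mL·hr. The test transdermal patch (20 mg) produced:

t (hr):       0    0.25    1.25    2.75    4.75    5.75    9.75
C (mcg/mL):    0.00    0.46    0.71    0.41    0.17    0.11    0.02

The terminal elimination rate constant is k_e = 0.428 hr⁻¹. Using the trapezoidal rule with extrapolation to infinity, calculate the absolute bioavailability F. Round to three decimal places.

F = 0.332

Trapezoidal AUC_0→9.75 (transdermal patch):
  [0→0.25]: (0.00+0.46)/2 × 0.25 = 0.0575
  [0.25→1.25]: (0.46+0.71)/2 × 1 = 0.585
  [1.25→2.75]: (0.71+0.41)/2 × 1.5 = 0.84
  [2.75→4.75]: (0.41+0.17)/2 × 2 = 0.58
  [4.75→5.75]: (0.17+0.11)/2 × 1 = 0.14
  [5.75→9.75]: (0.11+0.02)/2 × 4 = 0.26
  Sum = 2.4625 mcg/mL·hr
Tail: C_last/k_e = 0.02/0.428 = 0.047
AUC_0→∞ (transdermal patch) = 2.4625 + 0.047 = 2.5095 mcg/mL·hr
F = (AUC_ev/D_ev)/(AUC_iv/D_iv) = (2.5095/20)/(1.89/5) = 0.125475/0.378 = 0.3319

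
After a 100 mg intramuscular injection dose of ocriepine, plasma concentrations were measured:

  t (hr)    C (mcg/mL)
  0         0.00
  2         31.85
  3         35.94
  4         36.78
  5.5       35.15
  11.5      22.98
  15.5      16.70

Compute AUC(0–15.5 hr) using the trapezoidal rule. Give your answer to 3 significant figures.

AUC = 410 mcg/mL·hr

Trapezoidal AUC_0→15.5:
  [0→2]: (0.00+31.85)/2 × 2 = 31.85
  [2→3]: (31.85+35.94)/2 × 1 = 33.895
  [3→4]: (35.94+36.78)/2 × 1 = 36.36
  [4→5.5]: (36.78+35.15)/2 × 1.5 = 53.9475
  [5.5→11.5]: (35.15+22.98)/2 × 6 = 174.39
  [11.5→15.5]: (22.98+16.70)/2 × 4 = 79.36
  Sum = 409.8025 mcg/mL·hr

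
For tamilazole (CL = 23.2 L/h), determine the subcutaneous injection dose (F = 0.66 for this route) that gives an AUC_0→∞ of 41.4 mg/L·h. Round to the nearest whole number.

Dose = 1455 mg

Dose = CL × AUC_0→∞ / F
     = 23.2 × 41.4 / 0.66 = 1455.27 mg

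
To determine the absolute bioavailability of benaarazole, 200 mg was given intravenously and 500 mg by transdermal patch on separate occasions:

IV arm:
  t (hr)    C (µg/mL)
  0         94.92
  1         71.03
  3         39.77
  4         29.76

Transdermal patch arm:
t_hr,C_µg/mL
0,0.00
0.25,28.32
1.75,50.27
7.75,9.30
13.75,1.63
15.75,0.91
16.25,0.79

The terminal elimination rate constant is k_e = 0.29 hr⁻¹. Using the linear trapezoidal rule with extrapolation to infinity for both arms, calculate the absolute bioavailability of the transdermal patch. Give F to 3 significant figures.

F = 0.338

Trapezoidal AUC_0→4 (IV):
  [0→1]: (94.92+71.03)/2 × 1 = 82.975
  [1→3]: (71.03+39.77)/2 × 2 = 110.8
  [3→4]: (39.77+29.76)/2 × 1 = 34.765
  Sum = 228.54 µg/mL·hr
IV tail: 29.76/0.29 = 102.621; AUC_iv,0→∞ = 228.54 + 102.621 = 331.161 µg/mL·hr
Trapezoidal AUC_0→16.25 (transdermal patch):
  [0→0.25]: (0.00+28.32)/2 × 0.25 = 3.54
  [0.25→1.75]: (28.32+50.27)/2 × 1.5 = 58.9425
  [1.75→7.75]: (50.27+9.30)/2 × 6 = 178.71
  [7.75→13.75]: (9.30+1.63)/2 × 6 = 32.79
  [13.75→15.75]: (1.63+0.91)/2 × 2 = 2.54
  [15.75→16.25]: (0.91+0.79)/2 × 0.5 = 0.425
  Sum = 276.9475 µg/mL·hr
transdermal patch tail: 0.79/0.29 = 2.724; AUC_ev,0→∞ = 276.9475 + 2.724 = 279.6715 µg/mL·hr
F = (AUC_ev/D_ev)/(AUC_iv/D_iv) = (279.6715/500)/(331.161/200) = 0.559343/1.655805 = 0.3378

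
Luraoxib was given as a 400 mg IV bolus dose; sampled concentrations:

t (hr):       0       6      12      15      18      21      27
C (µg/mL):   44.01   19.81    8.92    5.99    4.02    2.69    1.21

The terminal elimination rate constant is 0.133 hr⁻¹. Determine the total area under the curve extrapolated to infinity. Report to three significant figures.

Trapezoidal AUC_0→27:
  [0→6]: (44.01+19.81)/2 × 6 = 191.46
  [6→12]: (19.81+8.92)/2 × 6 = 86.19
  [12→15]: (8.92+5.99)/2 × 3 = 22.365
  [15→18]: (5.99+4.02)/2 × 3 = 15.015
  [18→21]: (4.02+2.69)/2 × 3 = 10.065
  [21→27]: (2.69+1.21)/2 × 6 = 11.7
  Sum = 336.795 µg/mL·hr
Extrapolated tail: C_last / k_e = 1.21 / 0.133 = 9.098
AUC_0→∞ = 336.795 + 9.098 = 345.893 µg/mL·hr

AUC = 346 µg/mL·hr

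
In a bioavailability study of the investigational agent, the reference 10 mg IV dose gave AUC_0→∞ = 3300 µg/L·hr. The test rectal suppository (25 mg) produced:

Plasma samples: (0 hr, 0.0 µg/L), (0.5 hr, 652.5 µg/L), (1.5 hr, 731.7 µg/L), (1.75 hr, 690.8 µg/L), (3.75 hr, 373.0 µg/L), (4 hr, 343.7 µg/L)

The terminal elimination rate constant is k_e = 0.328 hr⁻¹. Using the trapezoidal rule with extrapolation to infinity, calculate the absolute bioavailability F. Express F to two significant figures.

Trapezoidal AUC_0→4 (rectal suppository):
  [0→0.5]: (0.0+652.5)/2 × 0.5 = 163.125
  [0.5→1.5]: (652.5+731.7)/2 × 1 = 692.1
  [1.5→1.75]: (731.7+690.8)/2 × 0.25 = 177.8125
  [1.75→3.75]: (690.8+373.0)/2 × 2 = 1063.8
  [3.75→4]: (373.0+343.7)/2 × 0.25 = 89.5875
  Sum = 2186.425 µg/L·hr
Tail: C_last/k_e = 343.7/0.328 = 1047.866
AUC_0→∞ (rectal suppository) = 2186.425 + 1047.866 = 3234.291 µg/L·hr
F = (AUC_ev/D_ev)/(AUC_iv/D_iv) = (3234.291/25)/(3300/10) = 129.37164/330 = 0.3920

F = 0.39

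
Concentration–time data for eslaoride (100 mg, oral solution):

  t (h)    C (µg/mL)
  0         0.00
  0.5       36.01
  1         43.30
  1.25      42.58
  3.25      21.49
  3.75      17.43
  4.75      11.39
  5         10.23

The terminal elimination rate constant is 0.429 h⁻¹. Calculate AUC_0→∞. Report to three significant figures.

AUC = 154 µg/mL·h

Trapezoidal AUC_0→5:
  [0→0.5]: (0.00+36.01)/2 × 0.5 = 9.0025
  [0.5→1]: (36.01+43.30)/2 × 0.5 = 19.8275
  [1→1.25]: (43.30+42.58)/2 × 0.25 = 10.735
  [1.25→3.25]: (42.58+21.49)/2 × 2 = 64.07
  [3.25→3.75]: (21.49+17.43)/2 × 0.5 = 9.73
  [3.75→4.75]: (17.43+11.39)/2 × 1 = 14.41
  [4.75→5]: (11.39+10.23)/2 × 0.25 = 2.7025
  Sum = 130.4775 µg/mL·h
Extrapolated tail: C_last / k_e = 10.23 / 0.429 = 23.846
AUC_0→∞ = 130.4775 + 23.846 = 154.3235 µg/mL·h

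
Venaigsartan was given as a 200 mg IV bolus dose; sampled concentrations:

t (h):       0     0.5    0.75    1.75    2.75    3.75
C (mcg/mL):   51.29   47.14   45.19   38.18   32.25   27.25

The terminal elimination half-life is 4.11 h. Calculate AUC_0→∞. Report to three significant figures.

AUC = 304 mcg/mL·h

Trapezoidal AUC_0→3.75:
  [0→0.5]: (51.29+47.14)/2 × 0.5 = 24.6075
  [0.5→0.75]: (47.14+45.19)/2 × 0.25 = 11.54125
  [0.75→1.75]: (45.19+38.18)/2 × 1 = 41.685
  [1.75→2.75]: (38.18+32.25)/2 × 1 = 35.215
  [2.75→3.75]: (32.25+27.25)/2 × 1 = 29.75
  Sum = 142.79875 mcg/mL·h
k_e = ln2 / t½ = 0.693147 / 4.11 = 0.1686 h^-1
Extrapolated tail: C_last / k_e = 27.25 / 0.1686 = 161.625
AUC_0→∞ = 142.79875 + 161.625 = 304.42375 mcg/mL·h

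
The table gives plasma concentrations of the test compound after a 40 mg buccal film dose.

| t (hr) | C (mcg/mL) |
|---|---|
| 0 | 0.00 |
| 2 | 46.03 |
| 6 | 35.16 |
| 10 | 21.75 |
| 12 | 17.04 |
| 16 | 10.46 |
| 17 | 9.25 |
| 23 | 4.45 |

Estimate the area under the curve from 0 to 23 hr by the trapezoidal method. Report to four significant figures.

AUC = 467.0 mcg/mL·hr

Trapezoidal AUC_0→23:
  [0→2]: (0.00+46.03)/2 × 2 = 46.03
  [2→6]: (46.03+35.16)/2 × 4 = 162.38
  [6→10]: (35.16+21.75)/2 × 4 = 113.82
  [10→12]: (21.75+17.04)/2 × 2 = 38.79
  [12→16]: (17.04+10.46)/2 × 4 = 55.0
  [16→17]: (10.46+9.25)/2 × 1 = 9.855
  [17→23]: (9.25+4.45)/2 × 6 = 41.1
  Sum = 466.975 mcg/mL·hr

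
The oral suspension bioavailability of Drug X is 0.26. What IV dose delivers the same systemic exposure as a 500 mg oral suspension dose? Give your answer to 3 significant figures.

Systemic exposure from an extravascular dose = F × D_ev, so the equivalent IV dose is F × D_ev.
D_iv = F × D_ev = 0.26 × 500 = 130 mg

D_iv = 130 mg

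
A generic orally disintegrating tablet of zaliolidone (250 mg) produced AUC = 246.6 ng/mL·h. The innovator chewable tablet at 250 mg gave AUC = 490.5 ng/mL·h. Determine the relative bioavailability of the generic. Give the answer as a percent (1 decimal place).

F_rel = (AUC_test/D_test) / (AUC_ref/D_ref)
      = (246.6/250) / (490.5/250)
      = 0.9864 / 1.962 = 0.5028 = 50.28%

F_rel = 50.3%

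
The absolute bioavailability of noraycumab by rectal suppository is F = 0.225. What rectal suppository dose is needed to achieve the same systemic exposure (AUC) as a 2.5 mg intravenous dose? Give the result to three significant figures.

For equal systemic exposure: F × D_ev = D_iv
D_ev = D_iv / F = 2.5 / 0.225 = 11.1111 mg

D_rectal = 11.1 mg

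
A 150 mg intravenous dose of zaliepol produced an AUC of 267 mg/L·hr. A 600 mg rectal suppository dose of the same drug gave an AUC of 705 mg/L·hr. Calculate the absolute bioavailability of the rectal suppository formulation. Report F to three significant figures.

F = (AUC_ev / D_ev) / (AUC_iv / D_iv)
  = (705/600) / (267/150)
  = 1.175 / 1.78 = 0.6601

F = 0.660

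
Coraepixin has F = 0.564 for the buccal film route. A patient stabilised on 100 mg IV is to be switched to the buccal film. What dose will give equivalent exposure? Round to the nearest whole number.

For equal systemic exposure: F × D_ev = D_iv
D_ev = D_iv / F = 100 / 0.564 = 177.305 mg

D_buccal = 177 mg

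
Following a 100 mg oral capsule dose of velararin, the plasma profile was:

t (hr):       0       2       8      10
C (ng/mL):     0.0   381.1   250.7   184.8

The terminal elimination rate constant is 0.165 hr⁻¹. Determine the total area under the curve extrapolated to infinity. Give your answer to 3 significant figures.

Trapezoidal AUC_0→10:
  [0→2]: (0.0+381.1)/2 × 2 = 381.1
  [2→8]: (381.1+250.7)/2 × 6 = 1895.4
  [8→10]: (250.7+184.8)/2 × 2 = 435.5
  Sum = 2712.0 ng/mL·hr
Extrapolated tail: C_last / k_e = 184.8 / 0.165 = 1120.000
AUC_0→∞ = 2712.0 + 1120.000 = 3832.0 ng/mL·hr

AUC = 3830 ng/mL·hr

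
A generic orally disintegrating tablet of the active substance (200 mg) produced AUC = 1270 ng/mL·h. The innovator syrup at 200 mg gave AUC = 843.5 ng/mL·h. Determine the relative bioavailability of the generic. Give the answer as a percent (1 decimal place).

F_rel = (AUC_test/D_test) / (AUC_ref/D_ref)
      = (1270/200) / (843.5/200)
      = 6.35 / 4.2175 = 1.5056 = 150.56%

F_rel = 150.6%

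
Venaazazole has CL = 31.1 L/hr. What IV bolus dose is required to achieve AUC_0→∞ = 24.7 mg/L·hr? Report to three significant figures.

Dose_iv = CL × AUC_0→∞
     = 31.1 × 24.7 = 768.17 mg

Dose = 768 mg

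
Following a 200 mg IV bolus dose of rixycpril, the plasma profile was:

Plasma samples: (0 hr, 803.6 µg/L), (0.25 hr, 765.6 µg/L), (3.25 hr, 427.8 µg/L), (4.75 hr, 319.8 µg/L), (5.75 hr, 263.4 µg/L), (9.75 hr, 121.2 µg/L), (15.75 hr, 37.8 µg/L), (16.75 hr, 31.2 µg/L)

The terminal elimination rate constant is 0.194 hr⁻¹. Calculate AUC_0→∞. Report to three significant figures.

AUC = 4280 µg/L·hr

Trapezoidal AUC_0→16.75:
  [0→0.25]: (803.6+765.6)/2 × 0.25 = 196.15
  [0.25→3.25]: (765.6+427.8)/2 × 3 = 1790.1
  [3.25→4.75]: (427.8+319.8)/2 × 1.5 = 560.7
  [4.75→5.75]: (319.8+263.4)/2 × 1 = 291.6
  [5.75→9.75]: (263.4+121.2)/2 × 4 = 769.2
  [9.75→15.75]: (121.2+37.8)/2 × 6 = 477.0
  [15.75→16.75]: (37.8+31.2)/2 × 1 = 34.5
  Sum = 4119.25 µg/L·hr
Extrapolated tail: C_last / k_e = 31.2 / 0.194 = 160.825
AUC_0→∞ = 4119.25 + 160.825 = 4280.075 µg/L·hr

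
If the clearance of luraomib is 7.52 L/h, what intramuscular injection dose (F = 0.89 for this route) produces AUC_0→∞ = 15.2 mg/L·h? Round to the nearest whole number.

Dose = 128 mg

Dose = CL × AUC_0→∞ / F
     = 7.52 × 15.2 / 0.89 = 128.431 mg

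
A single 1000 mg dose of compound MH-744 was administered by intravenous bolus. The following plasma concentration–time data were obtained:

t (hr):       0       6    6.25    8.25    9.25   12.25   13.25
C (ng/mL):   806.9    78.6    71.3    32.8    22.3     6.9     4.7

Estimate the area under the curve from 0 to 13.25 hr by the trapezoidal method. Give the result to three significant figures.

Trapezoidal AUC_0→13.25:
  [0→6]: (806.9+78.6)/2 × 6 = 2656.5
  [6→6.25]: (78.6+71.3)/2 × 0.25 = 18.7375
  [6.25→8.25]: (71.3+32.8)/2 × 2 = 104.1
  [8.25→9.25]: (32.8+22.3)/2 × 1 = 27.55
  [9.25→12.25]: (22.3+6.9)/2 × 3 = 43.8
  [12.25→13.25]: (6.9+4.7)/2 × 1 = 5.8
  Sum = 2856.4875 ng/mL·hr

AUC = 2860 ng/mL·hr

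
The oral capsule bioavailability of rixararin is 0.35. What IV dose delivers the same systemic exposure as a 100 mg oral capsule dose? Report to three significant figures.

Systemic exposure from an extravascular dose = F × D_ev, so the equivalent IV dose is F × D_ev.
D_iv = F × D_ev = 0.35 × 100 = 35 mg

D_iv = 35.0 mg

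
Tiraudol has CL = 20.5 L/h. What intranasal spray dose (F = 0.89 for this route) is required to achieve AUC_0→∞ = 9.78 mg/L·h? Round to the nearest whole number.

Dose = 225 mg

Dose = CL × AUC_0→∞ / F
     = 20.5 × 9.78 / 0.89 = 225.27 mg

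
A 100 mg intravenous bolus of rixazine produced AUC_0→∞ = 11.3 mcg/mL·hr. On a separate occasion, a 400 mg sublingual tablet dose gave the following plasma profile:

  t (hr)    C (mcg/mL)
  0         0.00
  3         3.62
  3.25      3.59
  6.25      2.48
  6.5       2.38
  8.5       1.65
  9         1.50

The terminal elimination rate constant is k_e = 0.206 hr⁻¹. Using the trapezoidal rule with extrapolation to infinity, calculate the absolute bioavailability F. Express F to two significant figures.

Trapezoidal AUC_0→9 (sublingual tablet):
  [0→3]: (0.00+3.62)/2 × 3 = 5.43
  [3→3.25]: (3.62+3.59)/2 × 0.25 = 0.90125
  [3.25→6.25]: (3.59+2.48)/2 × 3 = 9.105
  [6.25→6.5]: (2.48+2.38)/2 × 0.25 = 0.6075
  [6.5→8.5]: (2.38+1.65)/2 × 2 = 4.03
  [8.5→9]: (1.65+1.50)/2 × 0.5 = 0.7875
  Sum = 20.86125 mcg/mL·hr
Tail: C_last/k_e = 1.50/0.206 = 7.282
AUC_0→∞ (sublingual tablet) = 20.86125 + 7.282 = 28.14325 mcg/mL·hr
F = (AUC_ev/D_ev)/(AUC_iv/D_iv) = (28.14325/400)/(11.3/100) = 0.070358125/0.113 = 0.6226

F = 0.62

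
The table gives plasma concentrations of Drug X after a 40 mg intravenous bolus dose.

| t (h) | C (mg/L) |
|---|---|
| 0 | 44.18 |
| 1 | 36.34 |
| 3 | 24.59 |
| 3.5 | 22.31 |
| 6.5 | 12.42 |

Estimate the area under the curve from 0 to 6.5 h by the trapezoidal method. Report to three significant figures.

AUC = 165 mg/L·h

Trapezoidal AUC_0→6.5:
  [0→1]: (44.18+36.34)/2 × 1 = 40.26
  [1→3]: (36.34+24.59)/2 × 2 = 60.93
  [3→3.5]: (24.59+22.31)/2 × 0.5 = 11.725
  [3.5→6.5]: (22.31+12.42)/2 × 3 = 52.095
  Sum = 165.01 mg/L·h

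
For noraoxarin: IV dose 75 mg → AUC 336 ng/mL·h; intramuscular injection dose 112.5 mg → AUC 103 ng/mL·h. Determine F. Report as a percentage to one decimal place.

F = 20.4%

F = (AUC_ev / D_ev) / (AUC_iv / D_iv)
  = (103/112.5) / (336/75)
  = 0.915556 / 4.48 = 0.2044
  = 20.44%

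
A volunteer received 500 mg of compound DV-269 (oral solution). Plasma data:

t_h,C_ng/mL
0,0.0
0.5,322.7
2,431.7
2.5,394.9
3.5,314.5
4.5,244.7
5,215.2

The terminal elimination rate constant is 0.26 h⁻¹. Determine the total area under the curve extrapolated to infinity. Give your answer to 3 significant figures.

AUC = 2430 ng/mL·h

Trapezoidal AUC_0→5:
  [0→0.5]: (0.0+322.7)/2 × 0.5 = 80.675
  [0.5→2]: (322.7+431.7)/2 × 1.5 = 565.8
  [2→2.5]: (431.7+394.9)/2 × 0.5 = 206.65
  [2.5→3.5]: (394.9+314.5)/2 × 1 = 354.7
  [3.5→4.5]: (314.5+244.7)/2 × 1 = 279.6
  [4.5→5]: (244.7+215.2)/2 × 0.5 = 114.975
  Sum = 1602.4 ng/mL·h
Extrapolated tail: C_last / k_e = 215.2 / 0.26 = 827.692
AUC_0→∞ = 1602.4 + 827.692 = 2430.092 ng/mL·h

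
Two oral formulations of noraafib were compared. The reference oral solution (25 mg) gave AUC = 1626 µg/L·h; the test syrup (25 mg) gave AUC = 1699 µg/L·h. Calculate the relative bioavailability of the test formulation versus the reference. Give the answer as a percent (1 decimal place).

F_rel = 104.5%

F_rel = (AUC_test/D_test) / (AUC_ref/D_ref)
      = (1699/25) / (1626/25)
      = 67.96 / 65.04 = 1.0449 = 104.49%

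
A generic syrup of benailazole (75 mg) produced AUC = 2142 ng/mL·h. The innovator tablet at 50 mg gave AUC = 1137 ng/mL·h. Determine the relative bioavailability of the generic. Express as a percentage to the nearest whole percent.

F_rel = (AUC_test/D_test) / (AUC_ref/D_ref)
      = (2142/75) / (1137/50)
      = 28.56 / 22.74 = 1.2559 = 125.59%

F_rel = 126%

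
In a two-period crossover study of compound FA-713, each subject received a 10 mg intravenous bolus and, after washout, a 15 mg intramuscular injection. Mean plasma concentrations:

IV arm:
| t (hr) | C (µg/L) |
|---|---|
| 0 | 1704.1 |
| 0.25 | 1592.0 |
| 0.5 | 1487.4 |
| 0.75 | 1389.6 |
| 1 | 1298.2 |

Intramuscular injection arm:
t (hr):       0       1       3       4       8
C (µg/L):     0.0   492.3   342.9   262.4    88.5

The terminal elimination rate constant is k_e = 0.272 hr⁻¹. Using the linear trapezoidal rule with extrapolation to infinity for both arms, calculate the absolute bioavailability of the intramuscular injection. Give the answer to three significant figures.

Trapezoidal AUC_0→1 (IV):
  [0→0.25]: (1704.1+1592.0)/2 × 0.25 = 412.0125
  [0.25→0.5]: (1592.0+1487.4)/2 × 0.25 = 384.925
  [0.5→0.75]: (1487.4+1389.6)/2 × 0.25 = 359.625
  [0.75→1]: (1389.6+1298.2)/2 × 0.25 = 335.975
  Sum = 1492.5375 µg/L·hr
IV tail: 1298.2/0.272 = 4772.794; AUC_iv,0→∞ = 1492.5375 + 4772.794 = 6265.3315 µg/L·hr
Trapezoidal AUC_0→8 (intramuscular injection):
  [0→1]: (0.0+492.3)/2 × 1 = 246.15
  [1→3]: (492.3+342.9)/2 × 2 = 835.2
  [3→4]: (342.9+262.4)/2 × 1 = 302.65
  [4→8]: (262.4+88.5)/2 × 4 = 701.8
  Sum = 2085.8 µg/L·hr
intramuscular injection tail: 88.5/0.272 = 325.368; AUC_ev,0→∞ = 2085.8 + 325.368 = 2411.168 µg/L·hr
F = (AUC_ev/D_ev)/(AUC_iv/D_iv) = (2411.168/15)/(6265.3315/10) = 160.745/626.53315 = 0.2566

F = 0.257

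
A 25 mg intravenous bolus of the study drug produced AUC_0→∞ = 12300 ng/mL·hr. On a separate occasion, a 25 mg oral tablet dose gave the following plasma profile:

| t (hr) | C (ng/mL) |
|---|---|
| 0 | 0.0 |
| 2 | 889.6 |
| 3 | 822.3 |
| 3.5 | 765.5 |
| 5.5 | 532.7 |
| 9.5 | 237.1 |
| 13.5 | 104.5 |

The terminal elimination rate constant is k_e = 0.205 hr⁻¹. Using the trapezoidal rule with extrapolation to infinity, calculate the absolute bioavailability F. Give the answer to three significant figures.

Trapezoidal AUC_0→13.5 (oral tablet):
  [0→2]: (0.0+889.6)/2 × 2 = 889.6
  [2→3]: (889.6+822.3)/2 × 1 = 855.95
  [3→3.5]: (822.3+765.5)/2 × 0.5 = 396.95
  [3.5→5.5]: (765.5+532.7)/2 × 2 = 1298.2
  [5.5→9.5]: (532.7+237.1)/2 × 4 = 1539.6
  [9.5→13.5]: (237.1+104.5)/2 × 4 = 683.2
  Sum = 5663.5 ng/mL·hr
Tail: C_last/k_e = 104.5/0.205 = 509.756
AUC_0→∞ (oral tablet) = 5663.5 + 509.756 = 6173.256 ng/mL·hr
F = (AUC_ev/D_ev)/(AUC_iv/D_iv) = (6173.256/25)/(12300/25) = 246.93024/492 = 0.5019

F = 0.502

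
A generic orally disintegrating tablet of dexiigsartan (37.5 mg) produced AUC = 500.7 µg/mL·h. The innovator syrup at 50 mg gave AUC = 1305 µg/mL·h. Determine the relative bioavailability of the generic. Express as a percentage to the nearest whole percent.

F_rel = 51%

F_rel = (AUC_test/D_test) / (AUC_ref/D_ref)
      = (500.7/37.5) / (1305/50)
      = 13.352 / 26.1 = 0.5116 = 51.16%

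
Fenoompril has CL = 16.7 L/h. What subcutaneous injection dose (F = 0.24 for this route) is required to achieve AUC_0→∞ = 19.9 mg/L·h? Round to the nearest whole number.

Dose = CL × AUC_0→∞ / F
     = 16.7 × 19.9 / 0.24 = 1384.71 mg

Dose = 1385 mg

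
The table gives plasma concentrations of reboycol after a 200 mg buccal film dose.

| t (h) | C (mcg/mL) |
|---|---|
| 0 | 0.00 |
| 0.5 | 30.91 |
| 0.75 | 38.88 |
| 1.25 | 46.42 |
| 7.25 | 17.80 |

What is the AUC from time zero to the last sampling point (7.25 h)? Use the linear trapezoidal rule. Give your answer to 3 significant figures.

Trapezoidal AUC_0→7.25:
  [0→0.5]: (0.00+30.91)/2 × 0.5 = 7.7275
  [0.5→0.75]: (30.91+38.88)/2 × 0.25 = 8.72375
  [0.75→1.25]: (38.88+46.42)/2 × 0.5 = 21.325
  [1.25→7.25]: (46.42+17.80)/2 × 6 = 192.66
  Sum = 230.43625 mcg/mL·h

AUC = 230 mcg/mL·h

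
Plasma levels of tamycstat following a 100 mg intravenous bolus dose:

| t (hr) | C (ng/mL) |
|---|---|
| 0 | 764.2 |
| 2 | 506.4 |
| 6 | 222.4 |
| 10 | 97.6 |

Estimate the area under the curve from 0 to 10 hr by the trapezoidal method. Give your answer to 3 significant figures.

AUC = 3370 ng/mL·hr

Trapezoidal AUC_0→10:
  [0→2]: (764.2+506.4)/2 × 2 = 1270.6
  [2→6]: (506.4+222.4)/2 × 4 = 1457.6
  [6→10]: (222.4+97.6)/2 × 4 = 640.0
  Sum = 3368.2 ng/mL·hr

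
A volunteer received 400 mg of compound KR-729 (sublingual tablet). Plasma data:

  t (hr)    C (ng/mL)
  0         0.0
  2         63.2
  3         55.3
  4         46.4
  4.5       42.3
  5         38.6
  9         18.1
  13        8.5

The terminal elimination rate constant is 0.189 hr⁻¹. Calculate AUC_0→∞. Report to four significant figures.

Trapezoidal AUC_0→13:
  [0→2]: (0.0+63.2)/2 × 2 = 63.2
  [2→3]: (63.2+55.3)/2 × 1 = 59.25
  [3→4]: (55.3+46.4)/2 × 1 = 50.85
  [4→4.5]: (46.4+42.3)/2 × 0.5 = 22.175
  [4.5→5]: (42.3+38.6)/2 × 0.5 = 20.225
  [5→9]: (38.6+18.1)/2 × 4 = 113.4
  [9→13]: (18.1+8.5)/2 × 4 = 53.2
  Sum = 382.3 ng/mL·hr
Extrapolated tail: C_last / k_e = 8.5 / 0.189 = 44.974
AUC_0→∞ = 382.3 + 44.974 = 427.274 ng/mL·hr

AUC = 427.3 ng/mL·hr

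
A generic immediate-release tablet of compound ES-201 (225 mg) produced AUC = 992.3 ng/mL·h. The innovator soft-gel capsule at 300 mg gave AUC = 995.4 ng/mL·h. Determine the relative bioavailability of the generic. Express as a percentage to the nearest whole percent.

F_rel = 133%

F_rel = (AUC_test/D_test) / (AUC_ref/D_ref)
      = (992.3/225) / (995.4/300)
      = 4.41022 / 3.318 = 1.3292 = 132.92%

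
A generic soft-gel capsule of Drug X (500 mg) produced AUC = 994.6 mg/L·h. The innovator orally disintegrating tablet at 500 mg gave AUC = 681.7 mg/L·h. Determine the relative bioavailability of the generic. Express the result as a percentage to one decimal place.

F_rel = 145.9%

F_rel = (AUC_test/D_test) / (AUC_ref/D_ref)
      = (994.6/500) / (681.7/500)
      = 1.9892 / 1.3634 = 1.4590 = 145.90%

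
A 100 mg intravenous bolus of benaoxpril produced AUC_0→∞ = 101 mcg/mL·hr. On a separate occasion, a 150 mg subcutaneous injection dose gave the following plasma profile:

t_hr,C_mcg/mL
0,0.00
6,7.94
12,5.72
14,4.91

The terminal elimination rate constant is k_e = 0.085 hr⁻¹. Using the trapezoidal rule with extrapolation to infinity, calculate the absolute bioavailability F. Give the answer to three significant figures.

Trapezoidal AUC_0→14 (subcutaneous injection):
  [0→6]: (0.00+7.94)/2 × 6 = 23.82
  [6→12]: (7.94+5.72)/2 × 6 = 40.98
  [12→14]: (5.72+4.91)/2 × 2 = 10.63
  Sum = 75.43 mcg/mL·hr
Tail: C_last/k_e = 4.91/0.085 = 57.765
AUC_0→∞ (subcutaneous injection) = 75.43 + 57.765 = 133.195 mcg/mL·hr
F = (AUC_ev/D_ev)/(AUC_iv/D_iv) = (133.195/150)/(101/100) = 0.887967/1.01 = 0.8792

F = 0.879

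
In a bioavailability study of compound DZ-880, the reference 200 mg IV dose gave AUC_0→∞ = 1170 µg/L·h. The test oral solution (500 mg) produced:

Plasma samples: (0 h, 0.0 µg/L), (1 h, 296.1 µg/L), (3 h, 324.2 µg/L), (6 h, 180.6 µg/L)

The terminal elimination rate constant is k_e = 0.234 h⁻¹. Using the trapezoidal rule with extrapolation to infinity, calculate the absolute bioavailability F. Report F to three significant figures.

Trapezoidal AUC_0→6 (oral solution):
  [0→1]: (0.0+296.1)/2 × 1 = 148.05
  [1→3]: (296.1+324.2)/2 × 2 = 620.3
  [3→6]: (324.2+180.6)/2 × 3 = 757.2
  Sum = 1525.55 µg/L·h
Tail: C_last/k_e = 180.6/0.234 = 771.795
AUC_0→∞ (oral solution) = 1525.55 + 771.795 = 2297.345 µg/L·h
F = (AUC_ev/D_ev)/(AUC_iv/D_iv) = (2297.345/500)/(1170/200) = 4.59469/5.85 = 0.7854

F = 0.785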